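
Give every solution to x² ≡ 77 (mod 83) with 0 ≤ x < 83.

Since 83 ≡ 3 (mod 4), a square root of 77 is 77^((83+1)/4) = 77^21 mod 83.
Repeated squaring: 77^2≡36, 77^4≡51, 77^8≡28, 77^16≡37 (mod 83).
77^21 = 77^(16+4+1) ≡ 49 (mod 83).
Check: 49² = 2401 ≡ 77 (mod 83). The two roots are 34 and 49.

34, 49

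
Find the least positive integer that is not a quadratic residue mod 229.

(2/229) = −1, so 2 is the smallest positive non-residue mod 229.

2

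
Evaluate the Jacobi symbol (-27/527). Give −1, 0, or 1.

-1

First reduce: -27 ≡ 500 (mod 527).
Pull out 2^2: since 527 ≡ 7 (mod 8), (2/527) = +1, so (2/527)^2 = +1.
Reciprocity: 125 ≡ 1 and 527 ≡ 3 (mod 4), so (125/527) = +(527/125).
Reduce top mod 125: now compute (27/125).
Reciprocity: 27 ≡ 3 and 125 ≡ 1 (mod 4), so (27/125) = +(125/27).
Reduce top mod 27: now compute (17/27).
Reciprocity: 17 ≡ 1 and 27 ≡ 3 (mod 4), so (17/27) = +(27/17).
Reduce top mod 17: now compute (10/17).
Pull out 2: since 17 ≡ 1 (mod 8), (2/17) = +1.
Reciprocity: 5 ≡ 1 and 17 ≡ 1 (mod 4), so (5/17) = +(17/5).
Reduce top mod 5: now compute (2/5).
Pull out 2: since 5 ≡ 5 (mod 8), (2/5) = -1.
Reached (1/5) = 1. Collecting the sign flips along the way, the symbol is -1.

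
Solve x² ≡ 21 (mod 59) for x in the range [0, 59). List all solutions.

Since 59 ≡ 3 (mod 4), a square root of 21 is 21^((59+1)/4) = 21^15 mod 59.
Repeated squaring: 21^2≡28, 21^4≡17, 21^8≡53 (mod 59).
21^15 = 21^(8+4+2+1) ≡ 27 (mod 59).
Check: 27² = 729 ≡ 21 (mod 59). The two roots are 27 and 32.

27, 32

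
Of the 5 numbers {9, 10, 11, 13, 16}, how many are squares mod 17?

3

(9/17) = +1 → QR.
(10/17) = -1 → non-residue.
(11/17) = -1 → non-residue.
(13/17) = +1 → QR.
(16/17) = +1 → QR.
Total quadratic residues among the 5: 3.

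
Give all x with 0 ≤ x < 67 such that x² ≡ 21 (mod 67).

Since 67 ≡ 3 (mod 4), a square root of 21 is 21^((67+1)/4) = 21^17 mod 67.
Repeated squaring: 21^2≡39, 21^4≡47, 21^8≡65, 21^16≡4 (mod 67).
21^17 = 21^(16+1) ≡ 17 (mod 67).
Check: 17² = 289 ≡ 21 (mod 67). The two roots are 17 and 50.

17, 50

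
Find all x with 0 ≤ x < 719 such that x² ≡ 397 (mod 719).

Since 719 ≡ 3 (mod 4), a square root of 397 is 397^((719+1)/4) = 397^180 mod 719.
Repeated squaring: 397^2≡148, 397^4≡334, 397^8≡111, 397^16≡98, 397^32≡257, 397^64≡620, 397^128≡454 (mod 719).
397^180 = 397^(128+32+16+4) ≡ 624 (mod 719).
Check: 624² = 389376 ≡ 397 (mod 719). The two roots are 95 and 624.

95, 624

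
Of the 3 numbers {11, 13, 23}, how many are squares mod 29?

2

(11/29) = -1 → non-residue.
(13/29) = +1 → QR.
(23/29) = +1 → QR.
Total quadratic residues among the 3: 2.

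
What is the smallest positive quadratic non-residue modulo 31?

3

(2/31) = +1, so 2 is a residue.
(3/31) = −1, so 3 is the smallest positive non-residue mod 31.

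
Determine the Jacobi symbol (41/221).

1

Reciprocity: 41 ≡ 1 and 221 ≡ 1 (mod 4), so (41/221) = +(221/41).
Reduce top mod 41: now compute (16/41).
Pull out 2^4: since 41 ≡ 1 (mod 8), (2/41) = +1, so (2/41)^4 = +1.
Reached (1/41) = 1. Collecting the sign flips along the way, the symbol is +1.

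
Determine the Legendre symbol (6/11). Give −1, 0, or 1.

Euler's criterion: (6/11) ≡ 6^5 (mod 11).
6^2 ≡ 3 (mod 11)
6^4 ≡ 9 (mod 11)
6^5 = 6^(4+1) ≡ 10 (mod 11).
Result is 10 ≡ −1, so (6/11) = −1.

-1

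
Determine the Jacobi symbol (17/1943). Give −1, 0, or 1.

-1

Reciprocity: 17 ≡ 1 and 1943 ≡ 3 (mod 4), so (17/1943) = +(1943/17).
Reduce top mod 17: now compute (5/17).
Reciprocity: 5 ≡ 1 and 17 ≡ 1 (mod 4), so (5/17) = +(17/5).
Reduce top mod 5: now compute (2/5).
Pull out 2: since 5 ≡ 5 (mod 8), (2/5) = -1.
Reached (1/5) = 1. Collecting the sign flips along the way, the symbol is -1.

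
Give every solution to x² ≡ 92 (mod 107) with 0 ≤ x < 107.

Since 107 ≡ 3 (mod 4), a square root of 92 is 92^((107+1)/4) = 92^27 mod 107.
Repeated squaring: 92^2≡11, 92^4≡14, 92^8≡89, 92^16≡3 (mod 107).
92^27 = 92^(16+8+2+1) ≡ 29 (mod 107).
Check: 29² = 841 ≡ 92 (mod 107). The two roots are 29 and 78.

29, 78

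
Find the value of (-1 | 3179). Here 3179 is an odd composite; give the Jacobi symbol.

First reduce: -1 ≡ 3178 (mod 3179).
Pull out 2: since 3179 ≡ 3 (mod 8), (2/3179) = -1.
Reciprocity: 1589 ≡ 1 and 3179 ≡ 3 (mod 4), so (1589/3179) = +(3179/1589).
Reduce top mod 1589: now compute (1/1589).
Reached (1/1589) = 1. Collecting the sign flips along the way, the symbol is -1.

-1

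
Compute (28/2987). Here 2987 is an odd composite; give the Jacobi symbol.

Pull out 2^2: since 2987 ≡ 3 (mod 8), (2/2987) = -1, so (2/2987)^2 = +1.
Reciprocity: 7 ≡ 3 and 2987 ≡ 3 (mod 4), so (7/2987) = −(2987/7).
Reduce top mod 7: now compute (5/7).
Reciprocity: 5 ≡ 1 and 7 ≡ 3 (mod 4), so (5/7) = +(7/5).
Reduce top mod 5: now compute (2/5).
Pull out 2: since 5 ≡ 5 (mod 8), (2/5) = -1.
Reached (1/5) = 1. Collecting the sign flips along the way, the symbol is +1.

1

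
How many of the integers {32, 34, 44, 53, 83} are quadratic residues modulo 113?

(32/113) = +1 → QR.
(34/113) = -1 → non-residue.
(44/113) = +1 → QR.
(53/113) = +1 → QR.
(83/113) = +1 → QR.
Total quadratic residues among the 5: 4.

4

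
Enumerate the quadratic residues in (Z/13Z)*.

1 3 4 9 10 12

Square k = 1,…,6 (k and 13−k give the same square):
1²=1, 2²=4, 3²=9, 4²≡3, 5²≡12, 6²≡10 (mod 13).
So the quadratic residues mod 13 are {1, 3, 4, 9, 10, 12}.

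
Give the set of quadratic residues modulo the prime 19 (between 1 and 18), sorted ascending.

Square k = 1,…,9 (k and 19−k give the same square):
1²=1, 2²=4, 3²=9, 4²=16, 5²≡6, 6²≡17, 7²≡11, 8²≡7, 9²≡5 (mod 19).
So the quadratic residues mod 19 are {1, 4, 5, 6, 7, 9, 11, 16, 17}.

1, 4, 5, 6, 7, 9, 11, 16, 17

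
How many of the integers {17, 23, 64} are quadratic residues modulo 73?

(17/73) = -1 → non-residue.
(23/73) = +1 → QR.
(64/73) = +1 → QR.
Total quadratic residues among the 3: 2.

2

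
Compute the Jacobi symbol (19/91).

Reciprocity: 19 ≡ 3 and 91 ≡ 3 (mod 4), so (19/91) = −(91/19).
Reduce top mod 19: now compute (15/19).
Reciprocity: 15 ≡ 3 and 19 ≡ 3 (mod 4), so (15/19) = −(19/15).
Reduce top mod 15: now compute (4/15).
Pull out 2^2: since 15 ≡ 7 (mod 8), (2/15) = +1, so (2/15)^2 = +1.
Reached (1/15) = 1. Collecting the sign flips along the way, the symbol is +1.

1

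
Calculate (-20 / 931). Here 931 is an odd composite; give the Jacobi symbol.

-1

First reduce: -20 ≡ 911 (mod 931).
Reciprocity: 911 ≡ 3 and 931 ≡ 3 (mod 4), so (911/931) = −(931/911).
Reduce top mod 911: now compute (20/911).
Pull out 2^2: since 911 ≡ 7 (mod 8), (2/911) = +1, so (2/911)^2 = +1.
Reciprocity: 5 ≡ 1 and 911 ≡ 3 (mod 4), so (5/911) = +(911/5).
Reduce top mod 5: now compute (1/5).
Reached (1/5) = 1. Collecting the sign flips along the way, the symbol is -1.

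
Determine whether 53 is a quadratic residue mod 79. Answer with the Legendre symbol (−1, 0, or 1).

Reciprocity: 53 ≡ 1 and 79 ≡ 3 (mod 4), so (53/79) = +(79/53).
Reduce top mod 53: now compute (26/53).
Pull out 2: since 53 ≡ 5 (mod 8), (2/53) = -1.
Reciprocity: 13 ≡ 1 and 53 ≡ 1 (mod 4), so (13/53) = +(53/13).
Reduce top mod 13: now compute (1/13).
Reached (1/13) = 1. Collecting the sign flips along the way, the symbol is -1.

-1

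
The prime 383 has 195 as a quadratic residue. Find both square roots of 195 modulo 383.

31, 352

Since 383 ≡ 3 (mod 4), a square root of 195 is 195^((383+1)/4) = 195^96 mod 383.
Repeated squaring: 195^2≡108, 195^4≡174, 195^8≡19, 195^16≡361, 195^32≡101, 195^64≡243 (mod 383).
195^96 = 195^(64+32) ≡ 31 (mod 383).
Check: 31² = 961 ≡ 195 (mod 383). The two roots are 31 and 352.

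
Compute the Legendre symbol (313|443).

-1

Reciprocity: 313 ≡ 1 and 443 ≡ 3 (mod 4), so (313/443) = +(443/313).
Reduce top mod 313: now compute (130/313).
Pull out 2: since 313 ≡ 1 (mod 8), (2/313) = +1.
Reciprocity: 65 ≡ 1 and 313 ≡ 1 (mod 4), so (65/313) = +(313/65).
Reduce top mod 65: now compute (53/65).
Reciprocity: 53 ≡ 1 and 65 ≡ 1 (mod 4), so (53/65) = +(65/53).
Reduce top mod 53: now compute (12/53).
Pull out 2^2: since 53 ≡ 5 (mod 8), (2/53) = -1, so (2/53)^2 = +1.
Reciprocity: 3 ≡ 3 and 53 ≡ 1 (mod 4), so (3/53) = +(53/3).
Reduce top mod 3: now compute (2/3).
Pull out 2: since 3 ≡ 3 (mod 8), (2/3) = -1.
Reached (1/3) = 1. Collecting the sign flips along the way, the symbol is -1.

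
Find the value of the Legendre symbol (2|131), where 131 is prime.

-1

Pull out 2: since 131 ≡ 3 (mod 8), (2/131) = -1.
Reached (1/131) = 1. Collecting the sign flips along the way, the symbol is -1.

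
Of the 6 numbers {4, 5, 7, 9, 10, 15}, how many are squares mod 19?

4

(4/19) = +1 → QR.
(5/19) = +1 → QR.
(7/19) = +1 → QR.
(9/19) = +1 → QR.
(10/19) = -1 → non-residue.
(15/19) = -1 → non-residue.
Total quadratic residues among the 6: 4.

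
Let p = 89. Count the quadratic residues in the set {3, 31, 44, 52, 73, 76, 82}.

(3/89) = -1 → non-residue.
(31/89) = -1 → non-residue.
(44/89) = +1 → QR.
(52/89) = -1 → non-residue.
(73/89) = +1 → QR.
(76/89) = -1 → non-residue.
(82/89) = -1 → non-residue.
Total quadratic residues among the 7: 2.

2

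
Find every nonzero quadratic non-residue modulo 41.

Square k = 1,…,20 (k and 41−k give the same square):
1²=1, 2²=4, 3²=9, 4²=16, 5²=25, 6²=36, 7²≡8, 8²≡23, 9²≡40, 10²≡18, 11²≡39, 12²≡21, 13²≡5, 14²≡32, 15²≡20, 16²≡10, 17²≡2, 18²≡37, 19²≡33, 20²≡31 (mod 41).
The residues are {1, 2, 4, 5, 8, 9, 10, 16, 18, 20, 21, 23, 25, 31, 32, 33, 36, 37, 39, 40}; the non-residues are the remaining 20 nonzero classes.

3, 6, 7, 11, 12, 13, 14, 15, 17, 19, 22, 24, 26, 27, 28, 29, 30, 34, 35, 38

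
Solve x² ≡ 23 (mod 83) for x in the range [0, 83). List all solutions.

40, 43

Since 83 ≡ 3 (mod 4), a square root of 23 is 23^((83+1)/4) = 23^21 mod 83.
Repeated squaring: 23^2≡31, 23^4≡48, 23^8≡63, 23^16≡68 (mod 83).
23^21 = 23^(16+4+1) ≡ 40 (mod 83).
Check: 40² = 1600 ≡ 23 (mod 83). The two roots are 40 and 43.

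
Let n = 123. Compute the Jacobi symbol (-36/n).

0

First reduce: -36 ≡ 87 (mod 123).
Reciprocity: 87 ≡ 3 and 123 ≡ 3 (mod 4), so (87/123) = −(123/87).
Reduce top mod 87: now compute (36/87).
Pull out 2^2: since 87 ≡ 7 (mod 8), (2/87) = +1, so (2/87)^2 = +1.
Reciprocity: 9 ≡ 1 and 87 ≡ 3 (mod 4), so (9/87) = +(87/9).
Reduce top mod 9: now compute (6/9).
Pull out 2: since 9 ≡ 1 (mod 8), (2/9) = +1.
Reciprocity: 3 ≡ 3 and 9 ≡ 1 (mod 4), so (3/9) = +(9/3).
Reduce top mod 3: now compute (0/3).
Top reduces to 0: gcd > 1, so the symbol is 0.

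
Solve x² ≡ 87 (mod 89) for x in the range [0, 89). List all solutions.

40, 49

89 ≡ 1 (mod 4), so we find a root by search.
Trying successive values, 40² = 1600 ≡ 87 (mod 89). The other root is 89 − 40 = 49.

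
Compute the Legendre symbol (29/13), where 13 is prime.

1

First reduce: 29 ≡ 3 (mod 13).
Reciprocity: 3 ≡ 3 and 13 ≡ 1 (mod 4), so (3/13) = +(13/3).
Reduce top mod 3: now compute (1/3).
Reached (1/3) = 1. Collecting the sign flips along the way, the symbol is +1.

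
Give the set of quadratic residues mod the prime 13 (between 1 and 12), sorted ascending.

1, 3, 4, 9, 10, 12

Square k = 1,…,6 (k and 13−k give the same square):
1²=1, 2²=4, 3²=9, 4²≡3, 5²≡12, 6²≡10 (mod 13).
So the quadratic residues mod 13 are {1, 3, 4, 9, 10, 12}.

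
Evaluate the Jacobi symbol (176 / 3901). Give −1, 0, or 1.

Pull out 2^4: since 3901 ≡ 5 (mod 8), (2/3901) = -1, so (2/3901)^4 = +1.
Reciprocity: 11 ≡ 3 and 3901 ≡ 1 (mod 4), so (11/3901) = +(3901/11).
Reduce top mod 11: now compute (7/11).
Reciprocity: 7 ≡ 3 and 11 ≡ 3 (mod 4), so (7/11) = −(11/7).
Reduce top mod 7: now compute (4/7).
Pull out 2^2: since 7 ≡ 7 (mod 8), (2/7) = +1, so (2/7)^2 = +1.
Reached (1/7) = 1. Collecting the sign flips along the way, the symbol is -1.

-1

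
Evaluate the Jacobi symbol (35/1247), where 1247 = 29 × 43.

1

Reciprocity: 35 ≡ 3 and 1247 ≡ 3 (mod 4), so (35/1247) = −(1247/35).
Reduce top mod 35: now compute (22/35).
Pull out 2: since 35 ≡ 3 (mod 8), (2/35) = -1.
Reciprocity: 11 ≡ 3 and 35 ≡ 3 (mod 4), so (11/35) = −(35/11).
Reduce top mod 11: now compute (2/11).
Pull out 2: since 11 ≡ 3 (mod 8), (2/11) = -1.
Reached (1/11) = 1. Collecting the sign flips along the way, the symbol is +1.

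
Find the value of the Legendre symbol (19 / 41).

Reciprocity: 19 ≡ 3 and 41 ≡ 1 (mod 4), so (19/41) = +(41/19).
Reduce top mod 19: now compute (3/19).
Reciprocity: 3 ≡ 3 and 19 ≡ 3 (mod 4), so (3/19) = −(19/3).
Reduce top mod 3: now compute (1/3).
Reached (1/3) = 1. Collecting the sign flips along the way, the symbol is -1.

-1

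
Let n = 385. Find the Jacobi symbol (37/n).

-1

Reciprocity: 37 ≡ 1 and 385 ≡ 1 (mod 4), so (37/385) = +(385/37).
Reduce top mod 37: now compute (15/37).
Reciprocity: 15 ≡ 3 and 37 ≡ 1 (mod 4), so (15/37) = +(37/15).
Reduce top mod 15: now compute (7/15).
Reciprocity: 7 ≡ 3 and 15 ≡ 3 (mod 4), so (7/15) = −(15/7).
Reduce top mod 7: now compute (1/7).
Reached (1/7) = 1. Collecting the sign flips along the way, the symbol is -1.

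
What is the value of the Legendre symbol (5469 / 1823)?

First reduce: 5469 ≡ 0 (mod 1823).
Top reduces to 0: gcd > 1, so the symbol is 0.

0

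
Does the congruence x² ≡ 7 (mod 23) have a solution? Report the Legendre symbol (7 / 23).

-1

Reciprocity: 7 ≡ 3 and 23 ≡ 3 (mod 4), so (7/23) = −(23/7).
Reduce top mod 7: now compute (2/7).
Pull out 2: since 7 ≡ 7 (mod 8), (2/7) = +1.
Reached (1/7) = 1. Collecting the sign flips along the way, the symbol is -1.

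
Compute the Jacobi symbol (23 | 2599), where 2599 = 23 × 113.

Reciprocity: 23 ≡ 3 and 2599 ≡ 3 (mod 4), so (23/2599) = −(2599/23).
Reduce top mod 23: now compute (0/23).
Top reduces to 0: gcd > 1, so the symbol is 0.

0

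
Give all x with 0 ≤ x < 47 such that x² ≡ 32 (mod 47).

19, 28

Since 47 ≡ 3 (mod 4), a square root of 32 is 32^((47+1)/4) = 32^12 mod 47.
Repeated squaring: 32^2≡37, 32^4≡6, 32^8≡36 (mod 47).
32^12 = 32^(8+4) ≡ 28 (mod 47).
Check: 28² = 784 ≡ 32 (mod 47). The two roots are 19 and 28.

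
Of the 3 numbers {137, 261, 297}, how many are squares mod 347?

(137/347) = +1 → QR.
(261/347) = +1 → QR.
(297/347) = +1 → QR.
Total quadratic residues among the 3: 3.

3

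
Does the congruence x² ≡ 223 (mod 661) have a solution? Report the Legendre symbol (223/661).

-1

Reciprocity: 223 ≡ 3 and 661 ≡ 1 (mod 4), so (223/661) = +(661/223).
Reduce top mod 223: now compute (215/223).
Reciprocity: 215 ≡ 3 and 223 ≡ 3 (mod 4), so (215/223) = −(223/215).
Reduce top mod 215: now compute (8/215).
Pull out 2^3: since 215 ≡ 7 (mod 8), (2/215) = +1, so (2/215)^3 = +1.
Reached (1/215) = 1. Collecting the sign flips along the way, the symbol is -1.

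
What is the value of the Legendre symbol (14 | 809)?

1

Pull out 2: since 809 ≡ 1 (mod 8), (2/809) = +1.
Reciprocity: 7 ≡ 3 and 809 ≡ 1 (mod 4), so (7/809) = +(809/7).
Reduce top mod 7: now compute (4/7).
Pull out 2^2: since 7 ≡ 7 (mod 8), (2/7) = +1, so (2/7)^2 = +1.
Reached (1/7) = 1. Collecting the sign flips along the way, the symbol is +1.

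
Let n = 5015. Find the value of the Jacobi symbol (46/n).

-1

Pull out 2: since 5015 ≡ 7 (mod 8), (2/5015) = +1.
Reciprocity: 23 ≡ 3 and 5015 ≡ 3 (mod 4), so (23/5015) = −(5015/23).
Reduce top mod 23: now compute (1/23).
Reached (1/23) = 1. Collecting the sign flips along the way, the symbol is -1.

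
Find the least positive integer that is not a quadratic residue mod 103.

(2/103) = +1, so 2 is a residue.
(3/103) = −1, so 3 is the smallest positive non-residue mod 103.

3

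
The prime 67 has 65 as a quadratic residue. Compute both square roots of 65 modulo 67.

Since 67 ≡ 3 (mod 4), a square root of 65 is 65^((67+1)/4) = 65^17 mod 67.
Repeated squaring: 65^2≡4, 65^4≡16, 65^8≡55, 65^16≡10 (mod 67).
65^17 = 65^(16+1) ≡ 47 (mod 67).
Check: 47² = 2209 ≡ 65 (mod 67). The two roots are 20 and 47.

20, 47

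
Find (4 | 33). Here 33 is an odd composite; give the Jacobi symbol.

Pull out 2^2: since 33 ≡ 1 (mod 8), (2/33) = +1, so (2/33)^2 = +1.
Reached (1/33) = 1. Collecting the sign flips along the way, the symbol is +1.

1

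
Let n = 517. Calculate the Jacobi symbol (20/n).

Pull out 2^2: since 517 ≡ 5 (mod 8), (2/517) = -1, so (2/517)^2 = +1.
Reciprocity: 5 ≡ 1 and 517 ≡ 1 (mod 4), so (5/517) = +(517/5).
Reduce top mod 5: now compute (2/5).
Pull out 2: since 5 ≡ 5 (mod 8), (2/5) = -1.
Reached (1/5) = 1. Collecting the sign flips along the way, the symbol is -1.

-1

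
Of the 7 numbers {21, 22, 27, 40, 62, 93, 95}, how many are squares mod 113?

3

(21/113) = -1 → non-residue.
(22/113) = +1 → QR.
(27/113) = -1 → non-residue.
(40/113) = -1 → non-residue.
(62/113) = +1 → QR.
(93/113) = -1 → non-residue.
(95/113) = +1 → QR.
Total quadratic residues among the 7: 3.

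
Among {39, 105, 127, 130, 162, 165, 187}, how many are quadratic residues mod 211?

(39/211) = -1 → non-residue.
(105/211) = +1 → QR.
(127/211) = -1 → non-residue.
(130/211) = -1 → non-residue.
(162/211) = -1 → non-residue.
(165/211) = -1 → non-residue.
(187/211) = -1 → non-residue.
Total quadratic residues among the 7: 1.

1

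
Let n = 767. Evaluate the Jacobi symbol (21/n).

Reciprocity: 21 ≡ 1 and 767 ≡ 3 (mod 4), so (21/767) = +(767/21).
Reduce top mod 21: now compute (11/21).
Reciprocity: 11 ≡ 3 and 21 ≡ 1 (mod 4), so (11/21) = +(21/11).
Reduce top mod 11: now compute (10/11).
Pull out 2: since 11 ≡ 3 (mod 8), (2/11) = -1.
Reciprocity: 5 ≡ 1 and 11 ≡ 3 (mod 4), so (5/11) = +(11/5).
Reduce top mod 5: now compute (1/5).
Reached (1/5) = 1. Collecting the sign flips along the way, the symbol is -1.

-1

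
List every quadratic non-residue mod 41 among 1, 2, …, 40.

Square k = 1,…,20 (k and 41−k give the same square):
1²=1, 2²=4, 3²=9, 4²=16, 5²=25, 6²=36, 7²≡8, 8²≡23, 9²≡40, 10²≡18, 11²≡39, 12²≡21, 13²≡5, 14²≡32, 15²≡20, 16²≡10, 17²≡2, 18²≡37, 19²≡33, 20²≡31 (mod 41).
The residues are {1, 2, 4, 5, 8, 9, 10, 16, 18, 20, 21, 23, 25, 31, 32, 33, 36, 37, 39, 40}; the non-residues are the remaining 20 nonzero classes.

3 6 7 11 12 13 14 15 17 19 22 24 26 27 28 29 30 34 35 38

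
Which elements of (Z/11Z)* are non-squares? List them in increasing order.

2 6 7 8 10

Square k = 1,…,5 (k and 11−k give the same square):
1²=1, 2²=4, 3²=9, 4²≡5, 5²≡3 (mod 11).
The residues are {1, 3, 4, 5, 9}; the non-residues are the remaining 5 nonzero classes.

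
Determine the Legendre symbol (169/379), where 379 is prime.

Reciprocity: 169 ≡ 1 and 379 ≡ 3 (mod 4), so (169/379) = +(379/169).
Reduce top mod 169: now compute (41/169).
Reciprocity: 41 ≡ 1 and 169 ≡ 1 (mod 4), so (41/169) = +(169/41).
Reduce top mod 41: now compute (5/41).
Reciprocity: 5 ≡ 1 and 41 ≡ 1 (mod 4), so (5/41) = +(41/5).
Reduce top mod 5: now compute (1/5).
Reached (1/5) = 1. Collecting the sign flips along the way, the symbol is +1.

1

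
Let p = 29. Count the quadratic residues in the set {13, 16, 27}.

2

(13/29) = +1 → QR.
(16/29) = +1 → QR.
(27/29) = -1 → non-residue.
Total quadratic residues among the 3: 2.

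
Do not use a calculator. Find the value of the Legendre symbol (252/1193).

-1

Euler's criterion: (252/1193) ≡ 252^596 (mod 1193).
252^2 ≡ 275 (mod 1193)
252^4 ≡ 466 (mod 1193)
252^8 ≡ 30 (mod 1193)
252^16 ≡ 900 (mod 1193)
252^32 ≡ 1146 (mod 1193)
252^64 ≡ 1016 (mod 1193)
252^128 ≡ 311 (mod 1193)
252^256 ≡ 88 (mod 1193)
252^512 ≡ 586 (mod 1193)
252^596 = 252^(512+64+16+4) ≡ 1192 (mod 1193).
Result is 1192 ≡ −1, so (252/1193) = −1.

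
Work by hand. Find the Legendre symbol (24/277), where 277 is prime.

-1

Pull out 2^3: since 277 ≡ 5 (mod 8), (2/277) = -1, so (2/277)^3 = -1.
Reciprocity: 3 ≡ 3 and 277 ≡ 1 (mod 4), so (3/277) = +(277/3).
Reduce top mod 3: now compute (1/3).
Reached (1/3) = 1. Collecting the sign flips along the way, the symbol is -1.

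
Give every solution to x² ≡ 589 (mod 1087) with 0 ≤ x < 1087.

Since 1087 ≡ 3 (mod 4), a square root of 589 is 589^((1087+1)/4) = 589^272 mod 1087.
Repeated squaring: 589^2≡168, 589^4≡1049, 589^8≡357, 589^16≡270, 589^32≡71, 589^64≡693, 589^128≡882, 589^256≡719 (mod 1087).
589^272 = 589^(256+16) ≡ 644 (mod 1087).
Check: 644² = 414736 ≡ 589 (mod 1087). The two roots are 443 and 644.

443, 644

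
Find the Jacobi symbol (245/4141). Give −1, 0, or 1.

1

Reciprocity: 245 ≡ 1 and 4141 ≡ 1 (mod 4), so (245/4141) = +(4141/245).
Reduce top mod 245: now compute (221/245).
Reciprocity: 221 ≡ 1 and 245 ≡ 1 (mod 4), so (221/245) = +(245/221).
Reduce top mod 221: now compute (24/221).
Pull out 2^3: since 221 ≡ 5 (mod 8), (2/221) = -1, so (2/221)^3 = -1.
Reciprocity: 3 ≡ 3 and 221 ≡ 1 (mod 4), so (3/221) = +(221/3).
Reduce top mod 3: now compute (2/3).
Pull out 2: since 3 ≡ 3 (mod 8), (2/3) = -1.
Reached (1/3) = 1. Collecting the sign flips along the way, the symbol is +1.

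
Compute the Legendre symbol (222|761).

-1

Pull out 2: since 761 ≡ 1 (mod 8), (2/761) = +1.
Reciprocity: 111 ≡ 3 and 761 ≡ 1 (mod 4), so (111/761) = +(761/111).
Reduce top mod 111: now compute (95/111).
Reciprocity: 95 ≡ 3 and 111 ≡ 3 (mod 4), so (95/111) = −(111/95).
Reduce top mod 95: now compute (16/95).
Pull out 2^4: since 95 ≡ 7 (mod 8), (2/95) = +1, so (2/95)^4 = +1.
Reached (1/95) = 1. Collecting the sign flips along the way, the symbol is -1.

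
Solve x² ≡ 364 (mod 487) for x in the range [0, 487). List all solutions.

172, 315

Since 487 ≡ 3 (mod 4), a square root of 364 is 364^((487+1)/4) = 364^122 mod 487.
Repeated squaring: 364^2≡32, 364^4≡50, 364^8≡65, 364^16≡329, 364^32≡127, 364^64≡58 (mod 487).
364^122 = 364^(64+32+16+8+2) ≡ 315 (mod 487).
Check: 315² = 99225 ≡ 364 (mod 487). The two roots are 172 and 315.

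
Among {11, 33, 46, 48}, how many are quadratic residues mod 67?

1

(11/67) = -1 → non-residue.
(33/67) = +1 → QR.
(46/67) = -1 → non-residue.
(48/67) = -1 → non-residue.
Total quadratic residues among the 4: 1.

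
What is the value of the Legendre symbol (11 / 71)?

Reciprocity: 11 ≡ 3 and 71 ≡ 3 (mod 4), so (11/71) = −(71/11).
Reduce top mod 11: now compute (5/11).
Reciprocity: 5 ≡ 1 and 11 ≡ 3 (mod 4), so (5/11) = +(11/5).
Reduce top mod 5: now compute (1/5).
Reached (1/5) = 1. Collecting the sign flips along the way, the symbol is -1.

-1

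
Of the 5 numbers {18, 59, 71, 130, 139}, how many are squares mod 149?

1

(18/149) = -1 → non-residue.
(59/149) = -1 → non-residue.
(71/149) = -1 → non-residue.
(130/149) = +1 → QR.
(139/149) = -1 → non-residue.
Total quadratic residues among the 5: 1.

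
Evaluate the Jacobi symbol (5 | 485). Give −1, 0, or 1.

0

Reciprocity: 5 ≡ 1 and 485 ≡ 1 (mod 4), so (5/485) = +(485/5).
Reduce top mod 5: now compute (0/5).
Top reduces to 0: gcd > 1, so the symbol is 0.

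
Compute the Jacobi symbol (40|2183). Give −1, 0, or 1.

Pull out 2^3: since 2183 ≡ 7 (mod 8), (2/2183) = +1, so (2/2183)^3 = +1.
Reciprocity: 5 ≡ 1 and 2183 ≡ 3 (mod 4), so (5/2183) = +(2183/5).
Reduce top mod 5: now compute (3/5).
Reciprocity: 3 ≡ 3 and 5 ≡ 1 (mod 4), so (3/5) = +(5/3).
Reduce top mod 3: now compute (2/3).
Pull out 2: since 3 ≡ 3 (mod 8), (2/3) = -1.
Reached (1/3) = 1. Collecting the sign flips along the way, the symbol is -1.

-1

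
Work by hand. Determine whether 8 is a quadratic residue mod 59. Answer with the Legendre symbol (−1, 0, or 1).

-1

Pull out 2^3: since 59 ≡ 3 (mod 8), (2/59) = -1, so (2/59)^3 = -1.
Reached (1/59) = 1. Collecting the sign flips along the way, the symbol is -1.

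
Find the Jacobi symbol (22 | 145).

-1

Pull out 2: since 145 ≡ 1 (mod 8), (2/145) = +1.
Reciprocity: 11 ≡ 3 and 145 ≡ 1 (mod 4), so (11/145) = +(145/11).
Reduce top mod 11: now compute (2/11).
Pull out 2: since 11 ≡ 3 (mod 8), (2/11) = -1.
Reached (1/11) = 1. Collecting the sign flips along the way, the symbol is -1.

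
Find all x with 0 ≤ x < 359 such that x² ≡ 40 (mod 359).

120, 239

Since 359 ≡ 3 (mod 4), a square root of 40 is 40^((359+1)/4) = 40^90 mod 359.
Repeated squaring: 40^2≡164, 40^4≡330, 40^8≡123, 40^16≡51, 40^32≡88, 40^64≡205 (mod 359).
40^90 = 40^(64+16+8+2) ≡ 120 (mod 359).
Check: 120² = 14400 ≡ 40 (mod 359). The two roots are 120 and 239.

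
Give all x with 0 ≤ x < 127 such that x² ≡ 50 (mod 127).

Since 127 ≡ 3 (mod 4), a square root of 50 is 50^((127+1)/4) = 50^32 mod 127.
Repeated squaring: 50^2≡87, 50^4≡76, 50^8≡61, 50^16≡38, 50^32≡47 (mod 127).
50^32 = 50^(32) ≡ 47 (mod 127).
Check: 47² = 2209 ≡ 50 (mod 127). The two roots are 47 and 80.

47, 80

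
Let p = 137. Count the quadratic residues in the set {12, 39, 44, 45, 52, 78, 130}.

(12/137) = -1 → non-residue.
(39/137) = +1 → QR.
(44/137) = +1 → QR.
(45/137) = -1 → non-residue.
(52/137) = -1 → non-residue.
(78/137) = +1 → QR.
(130/137) = +1 → QR.
Total quadratic residues among the 7: 4.

4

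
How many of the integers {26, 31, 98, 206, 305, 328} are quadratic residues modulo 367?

4

(26/367) = +1 → QR.
(31/367) = +1 → QR.
(98/367) = +1 → QR.
(206/367) = -1 → non-residue.
(305/367) = -1 → non-residue.
(328/367) = +1 → QR.
Total quadratic residues among the 6: 4.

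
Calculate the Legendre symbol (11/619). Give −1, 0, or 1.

Euler's criterion: (11/619) ≡ 11^309 (mod 619).
11^2 ≡ 121 (mod 619)
11^4 ≡ 404 (mod 619)
11^8 ≡ 419 (mod 619)
11^16 ≡ 384 (mod 619)
11^32 ≡ 134 (mod 619)
11^64 ≡ 5 (mod 619)
11^128 ≡ 25 (mod 619)
11^256 ≡ 6 (mod 619)
11^309 = 11^(256+32+16+4+1) ≡ 618 (mod 619).
Result is 618 ≡ −1, so (11/619) = −1.

-1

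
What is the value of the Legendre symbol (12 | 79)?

Pull out 2^2: since 79 ≡ 7 (mod 8), (2/79) = +1, so (2/79)^2 = +1.
Reciprocity: 3 ≡ 3 and 79 ≡ 3 (mod 4), so (3/79) = −(79/3).
Reduce top mod 3: now compute (1/3).
Reached (1/3) = 1. Collecting the sign flips along the way, the symbol is -1.

-1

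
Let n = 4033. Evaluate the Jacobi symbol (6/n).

1

Pull out 2: since 4033 ≡ 1 (mod 8), (2/4033) = +1.
Reciprocity: 3 ≡ 3 and 4033 ≡ 1 (mod 4), so (3/4033) = +(4033/3).
Reduce top mod 3: now compute (1/3).
Reached (1/3) = 1. Collecting the sign flips along the way, the symbol is +1.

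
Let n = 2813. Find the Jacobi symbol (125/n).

Reciprocity: 125 ≡ 1 and 2813 ≡ 1 (mod 4), so (125/2813) = +(2813/125).
Reduce top mod 125: now compute (63/125).
Reciprocity: 63 ≡ 3 and 125 ≡ 1 (mod 4), so (63/125) = +(125/63).
Reduce top mod 63: now compute (62/63).
Pull out 2: since 63 ≡ 7 (mod 8), (2/63) = +1.
Reciprocity: 31 ≡ 3 and 63 ≡ 3 (mod 4), so (31/63) = −(63/31).
Reduce top mod 31: now compute (1/31).
Reached (1/31) = 1. Collecting the sign flips along the way, the symbol is -1.

-1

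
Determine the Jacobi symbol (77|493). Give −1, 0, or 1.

Reciprocity: 77 ≡ 1 and 493 ≡ 1 (mod 4), so (77/493) = +(493/77).
Reduce top mod 77: now compute (31/77).
Reciprocity: 31 ≡ 3 and 77 ≡ 1 (mod 4), so (31/77) = +(77/31).
Reduce top mod 31: now compute (15/31).
Reciprocity: 15 ≡ 3 and 31 ≡ 3 (mod 4), so (15/31) = −(31/15).
Reduce top mod 15: now compute (1/15).
Reached (1/15) = 1. Collecting the sign flips along the way, the symbol is -1.

-1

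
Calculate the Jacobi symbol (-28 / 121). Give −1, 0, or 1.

First reduce: -28 ≡ 93 (mod 121).
Reciprocity: 93 ≡ 1 and 121 ≡ 1 (mod 4), so (93/121) = +(121/93).
Reduce top mod 93: now compute (28/93).
Pull out 2^2: since 93 ≡ 5 (mod 8), (2/93) = -1, so (2/93)^2 = +1.
Reciprocity: 7 ≡ 3 and 93 ≡ 1 (mod 4), so (7/93) = +(93/7).
Reduce top mod 7: now compute (2/7).
Pull out 2: since 7 ≡ 7 (mod 8), (2/7) = +1.
Reached (1/7) = 1. Collecting the sign flips along the way, the symbol is +1.

1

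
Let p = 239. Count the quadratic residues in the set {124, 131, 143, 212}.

1

(124/239) = +1 → QR.
(131/239) = -1 → non-residue.
(143/239) = -1 → non-residue.
(212/239) = -1 → non-residue.
Total quadratic residues among the 4: 1.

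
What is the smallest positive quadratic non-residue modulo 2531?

(2/2531) = −1, so 2 is the smallest positive non-residue mod 2531.

2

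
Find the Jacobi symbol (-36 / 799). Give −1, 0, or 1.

First reduce: -36 ≡ 763 (mod 799).
Reciprocity: 763 ≡ 3 and 799 ≡ 3 (mod 4), so (763/799) = −(799/763).
Reduce top mod 763: now compute (36/763).
Pull out 2^2: since 763 ≡ 3 (mod 8), (2/763) = -1, so (2/763)^2 = +1.
Reciprocity: 9 ≡ 1 and 763 ≡ 3 (mod 4), so (9/763) = +(763/9).
Reduce top mod 9: now compute (7/9).
Reciprocity: 7 ≡ 3 and 9 ≡ 1 (mod 4), so (7/9) = +(9/7).
Reduce top mod 7: now compute (2/7).
Pull out 2: since 7 ≡ 7 (mod 8), (2/7) = +1.
Reached (1/7) = 1. Collecting the sign flips along the way, the symbol is -1.

-1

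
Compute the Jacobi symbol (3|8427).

Reciprocity: 3 ≡ 3 and 8427 ≡ 3 (mod 4), so (3/8427) = −(8427/3).
Reduce top mod 3: now compute (0/3).
Top reduces to 0: gcd > 1, so the symbol is 0.

0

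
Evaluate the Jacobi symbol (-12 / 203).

First reduce: -12 ≡ 191 (mod 203).
Reciprocity: 191 ≡ 3 and 203 ≡ 3 (mod 4), so (191/203) = −(203/191).
Reduce top mod 191: now compute (12/191).
Pull out 2^2: since 191 ≡ 7 (mod 8), (2/191) = +1, so (2/191)^2 = +1.
Reciprocity: 3 ≡ 3 and 191 ≡ 3 (mod 4), so (3/191) = −(191/3).
Reduce top mod 3: now compute (2/3).
Pull out 2: since 3 ≡ 3 (mod 8), (2/3) = -1.
Reached (1/3) = 1. Collecting the sign flips along the way, the symbol is -1.

-1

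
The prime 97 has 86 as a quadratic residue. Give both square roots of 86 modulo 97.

97 ≡ 1 (mod 4), so we find a root by search.
Trying successive values, 38² = 1444 ≡ 86 (mod 97). The other root is 97 − 38 = 59.

38, 59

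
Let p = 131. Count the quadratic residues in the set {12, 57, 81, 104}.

2

(12/131) = +1 → QR.
(57/131) = -1 → non-residue.
(81/131) = +1 → QR.
(104/131) = -1 → non-residue.
Total quadratic residues among the 4: 2.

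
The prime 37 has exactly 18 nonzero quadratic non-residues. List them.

Square k = 1,…,18 (k and 37−k give the same square):
1²=1, 2²=4, 3²=9, 4²=16, 5²=25, 6²=36, 7²≡12, 8²≡27, 9²≡7, 10²≡26, 11²≡10, 12²≡33, 13²≡21, 14²≡11, 15²≡3, 16²≡34, 17²≡30, 18²≡28 (mod 37).
The residues are {1, 3, 4, 7, 9, 10, 11, 12, 16, 21, 25, 26, 27, 28, 30, 33, 34, 36}; the non-residues are the remaining 18 nonzero classes.

2 5 6 8 13 14 15 17 18 19 20 22 23 24 29 31 32 35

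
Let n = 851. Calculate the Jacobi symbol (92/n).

0

Pull out 2^2: since 851 ≡ 3 (mod 8), (2/851) = -1, so (2/851)^2 = +1.
Reciprocity: 23 ≡ 3 and 851 ≡ 3 (mod 4), so (23/851) = −(851/23).
Reduce top mod 23: now compute (0/23).
Top reduces to 0: gcd > 1, so the symbol is 0.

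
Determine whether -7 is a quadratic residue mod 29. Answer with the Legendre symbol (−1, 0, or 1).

1

First reduce: -7 ≡ 22 (mod 29).
Pull out 2: since 29 ≡ 5 (mod 8), (2/29) = -1.
Reciprocity: 11 ≡ 3 and 29 ≡ 1 (mod 4), so (11/29) = +(29/11).
Reduce top mod 11: now compute (7/11).
Reciprocity: 7 ≡ 3 and 11 ≡ 3 (mod 4), so (7/11) = −(11/7).
Reduce top mod 7: now compute (4/7).
Pull out 2^2: since 7 ≡ 7 (mod 8), (2/7) = +1, so (2/7)^2 = +1.
Reached (1/7) = 1. Collecting the sign flips along the way, the symbol is +1.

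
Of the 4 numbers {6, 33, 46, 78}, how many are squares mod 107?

(6/107) = -1 → non-residue.
(33/107) = +1 → QR.
(46/107) = -1 → non-residue.
(78/107) = -1 → non-residue.
Total quadratic residues among the 4: 1.

1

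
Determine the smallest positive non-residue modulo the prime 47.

5

(2/47) = +1, so 2 is a residue.
(3/47) = +1, so 3 is a residue.
(4/47) = +1, so 4 is a residue.
(5/47) = −1, so 5 is the smallest positive non-residue mod 47.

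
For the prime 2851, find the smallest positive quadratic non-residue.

2

(2/2851) = −1, so 2 is the smallest positive non-residue mod 2851.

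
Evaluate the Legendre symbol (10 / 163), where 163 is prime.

Pull out 2: since 163 ≡ 3 (mod 8), (2/163) = -1.
Reciprocity: 5 ≡ 1 and 163 ≡ 3 (mod 4), so (5/163) = +(163/5).
Reduce top mod 5: now compute (3/5).
Reciprocity: 3 ≡ 3 and 5 ≡ 1 (mod 4), so (3/5) = +(5/3).
Reduce top mod 3: now compute (2/3).
Pull out 2: since 3 ≡ 3 (mod 8), (2/3) = -1.
Reached (1/3) = 1. Collecting the sign flips along the way, the symbol is +1.

1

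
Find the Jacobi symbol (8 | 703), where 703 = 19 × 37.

1

Pull out 2^3: since 703 ≡ 7 (mod 8), (2/703) = +1, so (2/703)^3 = +1.
Reached (1/703) = 1. Collecting the sign flips along the way, the symbol is +1.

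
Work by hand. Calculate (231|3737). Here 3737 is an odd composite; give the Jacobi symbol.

-1

Reciprocity: 231 ≡ 3 and 3737 ≡ 1 (mod 4), so (231/3737) = +(3737/231).
Reduce top mod 231: now compute (41/231).
Reciprocity: 41 ≡ 1 and 231 ≡ 3 (mod 4), so (41/231) = +(231/41).
Reduce top mod 41: now compute (26/41).
Pull out 2: since 41 ≡ 1 (mod 8), (2/41) = +1.
Reciprocity: 13 ≡ 1 and 41 ≡ 1 (mod 4), so (13/41) = +(41/13).
Reduce top mod 13: now compute (2/13).
Pull out 2: since 13 ≡ 5 (mod 8), (2/13) = -1.
Reached (1/13) = 1. Collecting the sign flips along the way, the symbol is -1.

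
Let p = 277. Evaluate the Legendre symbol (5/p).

-1

Euler's criterion: (5/277) ≡ 5^138 (mod 277).
5^2 ≡ 25 (mod 277)
5^4 ≡ 71 (mod 277)
5^8 ≡ 55 (mod 277)
5^16 ≡ 255 (mod 277)
5^32 ≡ 207 (mod 277)
5^64 ≡ 191 (mod 277)
5^128 ≡ 194 (mod 277)
5^138 = 5^(128+8+2) ≡ 276 (mod 277).
Result is 276 ≡ −1, so (5/277) = −1.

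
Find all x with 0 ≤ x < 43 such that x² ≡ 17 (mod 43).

19, 24

Since 43 ≡ 3 (mod 4), a square root of 17 is 17^((43+1)/4) = 17^11 mod 43.
Repeated squaring: 17^2≡31, 17^4≡15, 17^8≡10 (mod 43).
17^11 = 17^(8+2+1) ≡ 24 (mod 43).
Check: 24² = 576 ≡ 17 (mod 43). The two roots are 19 and 24.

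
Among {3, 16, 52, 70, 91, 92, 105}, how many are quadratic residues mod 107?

5

(3/107) = +1 → QR.
(16/107) = +1 → QR.
(52/107) = +1 → QR.
(70/107) = -1 → non-residue.
(91/107) = -1 → non-residue.
(92/107) = +1 → QR.
(105/107) = +1 → QR.
Total quadratic residues among the 7: 5.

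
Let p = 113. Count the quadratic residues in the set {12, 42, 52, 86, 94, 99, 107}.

2

(12/113) = -1 → non-residue.
(42/113) = -1 → non-residue.
(52/113) = +1 → QR.
(86/113) = -1 → non-residue.
(94/113) = -1 → non-residue.
(99/113) = +1 → QR.
(107/113) = -1 → non-residue.
Total quadratic residues among the 7: 2.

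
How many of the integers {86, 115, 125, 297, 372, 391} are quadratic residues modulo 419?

(86/419) = -1 → non-residue.
(115/419) = +1 → QR.
(125/419) = +1 → QR.
(297/419) = -1 → non-residue.
(372/419) = -1 → non-residue.
(391/419) = -1 → non-residue.
Total quadratic residues among the 6: 2.

2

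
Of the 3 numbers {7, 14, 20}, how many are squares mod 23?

0

(7/23) = -1 → non-residue.
(14/23) = -1 → non-residue.
(20/23) = -1 → non-residue.
Total quadratic residues among the 3: 0.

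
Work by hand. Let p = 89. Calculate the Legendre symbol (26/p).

-1

Pull out 2: since 89 ≡ 1 (mod 8), (2/89) = +1.
Reciprocity: 13 ≡ 1 and 89 ≡ 1 (mod 4), so (13/89) = +(89/13).
Reduce top mod 13: now compute (11/13).
Reciprocity: 11 ≡ 3 and 13 ≡ 1 (mod 4), so (11/13) = +(13/11).
Reduce top mod 11: now compute (2/11).
Pull out 2: since 11 ≡ 3 (mod 8), (2/11) = -1.
Reached (1/11) = 1. Collecting the sign flips along the way, the symbol is -1.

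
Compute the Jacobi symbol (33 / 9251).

0

Reciprocity: 33 ≡ 1 and 9251 ≡ 3 (mod 4), so (33/9251) = +(9251/33).
Reduce top mod 33: now compute (11/33).
Reciprocity: 11 ≡ 3 and 33 ≡ 1 (mod 4), so (11/33) = +(33/11).
Reduce top mod 11: now compute (0/11).
Top reduces to 0: gcd > 1, so the symbol is 0.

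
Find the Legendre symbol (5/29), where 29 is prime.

1

Euler's criterion: (5/29) ≡ 5^14 (mod 29).
5^2 ≡ 25 (mod 29)
5^4 ≡ 16 (mod 29)
5^8 ≡ 24 (mod 29)
5^14 = 5^(8+4+2) ≡ 1 (mod 29).
Result is 1, so (5/29) = 1.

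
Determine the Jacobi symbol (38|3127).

Pull out 2: since 3127 ≡ 7 (mod 8), (2/3127) = +1.
Reciprocity: 19 ≡ 3 and 3127 ≡ 3 (mod 4), so (19/3127) = −(3127/19).
Reduce top mod 19: now compute (11/19).
Reciprocity: 11 ≡ 3 and 19 ≡ 3 (mod 4), so (11/19) = −(19/11).
Reduce top mod 11: now compute (8/11).
Pull out 2^3: since 11 ≡ 3 (mod 8), (2/11) = -1, so (2/11)^3 = -1.
Reached (1/11) = 1. Collecting the sign flips along the way, the symbol is -1.

-1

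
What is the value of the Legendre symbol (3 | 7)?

Reciprocity: 3 ≡ 3 and 7 ≡ 3 (mod 4), so (3/7) = −(7/3).
Reduce top mod 3: now compute (1/3).
Reached (1/3) = 1. Collecting the sign flips along the way, the symbol is -1.

-1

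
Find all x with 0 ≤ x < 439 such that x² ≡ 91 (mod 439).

199, 240

Since 439 ≡ 3 (mod 4), a square root of 91 is 91^((439+1)/4) = 91^110 mod 439.
Repeated squaring: 91^2≡379, 91^4≡88, 91^8≡281, 91^16≡380, 91^32≡408, 91^64≡83 (mod 439).
91^110 = 91^(64+32+8+4+2) ≡ 199 (mod 439).
Check: 199² = 39601 ≡ 91 (mod 439). The two roots are 199 and 240.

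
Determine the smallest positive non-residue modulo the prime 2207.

5

(2/2207) = +1, so 2 is a residue.
(3/2207) = +1, so 3 is a residue.
(4/2207) = +1, so 4 is a residue.
(5/2207) = −1, so 5 is the smallest positive non-residue mod 2207.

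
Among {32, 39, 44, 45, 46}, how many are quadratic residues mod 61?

3

(32/61) = -1 → non-residue.
(39/61) = +1 → QR.
(44/61) = -1 → non-residue.
(45/61) = +1 → QR.
(46/61) = +1 → QR.
Total quadratic residues among the 5: 3.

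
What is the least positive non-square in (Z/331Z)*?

(2/331) = −1, so 2 is the smallest positive non-residue mod 331.

2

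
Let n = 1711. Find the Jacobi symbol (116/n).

0

Pull out 2^2: since 1711 ≡ 7 (mod 8), (2/1711) = +1, so (2/1711)^2 = +1.
Reciprocity: 29 ≡ 1 and 1711 ≡ 3 (mod 4), so (29/1711) = +(1711/29).
Reduce top mod 29: now compute (0/29).
Top reduces to 0: gcd > 1, so the symbol is 0.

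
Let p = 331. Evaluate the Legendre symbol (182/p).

-1

Pull out 2: since 331 ≡ 3 (mod 8), (2/331) = -1.
Reciprocity: 91 ≡ 3 and 331 ≡ 3 (mod 4), so (91/331) = −(331/91).
Reduce top mod 91: now compute (58/91).
Pull out 2: since 91 ≡ 3 (mod 8), (2/91) = -1.
Reciprocity: 29 ≡ 1 and 91 ≡ 3 (mod 4), so (29/91) = +(91/29).
Reduce top mod 29: now compute (4/29).
Pull out 2^2: since 29 ≡ 5 (mod 8), (2/29) = -1, so (2/29)^2 = +1.
Reached (1/29) = 1. Collecting the sign flips along the way, the symbol is -1.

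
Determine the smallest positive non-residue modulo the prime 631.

(2/631) = +1, so 2 is a residue.
(3/631) = −1, so 3 is the smallest positive non-residue mod 631.

3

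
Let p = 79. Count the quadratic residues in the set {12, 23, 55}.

2

(12/79) = -1 → non-residue.
(23/79) = +1 → QR.
(55/79) = +1 → QR.
Total quadratic residues among the 3: 2.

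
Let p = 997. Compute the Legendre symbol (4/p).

1

Pull out 2^2: since 997 ≡ 5 (mod 8), (2/997) = -1, so (2/997)^2 = +1.
Reached (1/997) = 1. Collecting the sign flips along the way, the symbol is +1.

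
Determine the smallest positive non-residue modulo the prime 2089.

(2/2089) = +1, so 2 is a residue.
(3/2089) = +1, so 3 is a residue.
(4/2089) = +1, so 4 is a residue.
(5/2089) = +1, so 5 is a residue.
(6/2089) = +1, so 6 is a residue.
(7/2089) = −1, so 7 is the smallest positive non-residue mod 2089.

7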